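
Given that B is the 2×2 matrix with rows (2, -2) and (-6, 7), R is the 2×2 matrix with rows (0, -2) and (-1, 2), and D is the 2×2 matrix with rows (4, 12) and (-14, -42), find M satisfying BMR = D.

Left-multiply by B⁻¹ and right-multiply by R⁻¹: M = B⁻¹DR⁻¹.
det B = 2, so B⁻¹ = [[7/2, 1], [3, 1]].
R has determinant -2; R⁻¹ = [[-1, -1], [-1/2, 0]].
B⁻¹D = [[0, 0], [-2, -6]].
M = (B⁻¹D)R⁻¹ = [[0, 0], [5, 2]].

M = [[0, 0], [5, 2]]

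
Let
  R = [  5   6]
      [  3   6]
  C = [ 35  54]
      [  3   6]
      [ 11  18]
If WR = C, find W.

W = [[4, 5], [0, 1], [1, 2]]

Since R sits to the right of W, W = CR⁻¹.
R has determinant 12; R⁻¹ = [[1/2, -1/2], [-1/4, 5/12]].
W = CR⁻¹ = [[35, 54], [3, 6], [11, 18]] · [[1/2, -1/2], [-1/4, 5/12]] = [[4, 5], [0, 1], [1, 2]].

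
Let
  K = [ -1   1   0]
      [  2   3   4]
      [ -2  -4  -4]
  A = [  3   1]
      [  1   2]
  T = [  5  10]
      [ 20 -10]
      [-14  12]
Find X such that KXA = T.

X = [[-2, -5], [-2, 0], [5, 0]]

Isolating X: multiply by K⁻¹ from the left and A⁻¹ from the right, so X = K⁻¹TA⁻¹.
det K = -4, so K⁻¹ = [[-1, -1, -1], [0, -1, -1], [1/2, 3/2, 5/4]].
A has determinant 5; A⁻¹ = [[2/5, -1/5], [-1/5, 3/5]].
K⁻¹T = [[-11, -12], [-6, -2], [15, 5]].
X = (K⁻¹T)A⁻¹ = [[-2, -5], [-2, 0], [5, 0]].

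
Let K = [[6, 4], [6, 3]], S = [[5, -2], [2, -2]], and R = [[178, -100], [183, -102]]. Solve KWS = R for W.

W = [[5, 4], [-1, 0]]

Left-multiply by K⁻¹ and right-multiply by S⁻¹: W = K⁻¹RS⁻¹.
det K = -6; the adjugate gives K⁻¹ = [[-1/2, 2/3], [1, -1]].
S has determinant -6; S⁻¹ = [[1/3, -1/3], [1/3, -5/6]].
K⁻¹R = [[33, -18], [-5, 2]].
W = (K⁻¹R)S⁻¹ = [[5, 4], [-1, 0]].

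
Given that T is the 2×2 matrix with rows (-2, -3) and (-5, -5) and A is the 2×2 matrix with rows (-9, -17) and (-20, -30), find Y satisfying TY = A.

Left-multiplying both sides by T⁻¹ gives Y = T⁻¹A.
det T = -5, so T⁻¹ = [[1, -3/5], [-1, 2/5]].
Y = T⁻¹A = [[1, -3/5], [-1, 2/5]] · [[-9, -17], [-20, -30]] = [[3, 1], [1, 5]].

Y = [[3, 1], [1, 5]]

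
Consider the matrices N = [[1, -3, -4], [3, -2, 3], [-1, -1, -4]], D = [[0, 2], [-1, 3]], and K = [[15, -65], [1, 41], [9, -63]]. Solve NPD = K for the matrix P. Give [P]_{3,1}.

P = N⁻¹KD⁻¹ (apply N⁻¹ on the left and D⁻¹ on the right).
det N = 4, so N⁻¹ = [[11/4, -2, -17/4], [9/4, -2, -15/4], [-5/4, 1, 7/4]].
det D = 2; the adjugate gives D⁻¹ = [[3/2, -1], [1/2, 0]].
N⁻¹K = [[1, 7], [-2, 8], [-2, 12]].
P = (N⁻¹K)D⁻¹ = [[5, -1], [1, 2], [3, 2]].

3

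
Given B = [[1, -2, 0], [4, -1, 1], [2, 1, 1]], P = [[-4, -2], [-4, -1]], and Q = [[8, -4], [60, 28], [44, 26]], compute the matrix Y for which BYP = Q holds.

Y = [[-4, 2], [-5, 5], [-2, -5]]

Left-multiply by B⁻¹ and right-multiply by P⁻¹: Y = B⁻¹QP⁻¹.
det B = 2; the adjugate gives B⁻¹ = [[-1, 1, -1], [-1, 1/2, -1/2], [3, -5/2, 7/2]].
P has determinant -4; P⁻¹ = [[1/4, -1/2], [-1, 1]].
B⁻¹Q = [[8, 6], [0, 5], [28, 9]].
Y = (B⁻¹Q)P⁻¹ = [[-4, 2], [-5, 5], [-2, -5]].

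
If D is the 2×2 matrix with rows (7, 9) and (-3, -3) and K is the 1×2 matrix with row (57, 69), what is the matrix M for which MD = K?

M = [[6, -5]]

Right-multiplying both sides by D⁻¹ gives M = KD⁻¹.
det D = 6; the adjugate gives D⁻¹ = [[-1/2, -3/2], [1/2, 7/6]].
M = KD⁻¹ = [[57, 69]] · [[-1/2, -3/2], [1/2, 7/6]] = [[6, -5]].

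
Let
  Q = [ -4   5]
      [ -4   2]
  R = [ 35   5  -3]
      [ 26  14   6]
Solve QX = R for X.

Left-multiplying both sides by Q⁻¹ gives X = Q⁻¹R.
Q has determinant 12; Q⁻¹ = [[1/6, -5/12], [1/3, -1/3]].
X = Q⁻¹R = [[1/6, -5/12], [1/3, -1/3]] · [[35, 5, -3], [26, 14, 6]] = [[-5, -5, -3], [3, -3, -3]].

X = [[-5, -5, -3], [3, -3, -3]]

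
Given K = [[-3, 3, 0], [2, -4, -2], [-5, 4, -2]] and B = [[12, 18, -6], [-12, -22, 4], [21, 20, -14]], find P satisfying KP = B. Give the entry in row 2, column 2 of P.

K is on the left of P, so left-multiply by K⁻¹: P = K⁻¹B.
det K = -6, so K⁻¹ = [[-8/3, -1, 1], [-7/3, -1, 1], [2, 1/2, -1]].
P = K⁻¹B = [[-8/3, -1, 1], [-7/3, -1, 1], [2, 1/2, -1]] · [[12, 18, -6], [-12, -22, 4], [21, 20, -14]] = [[1, -6, -2], [5, 0, -4], [-3, 5, 4]].

0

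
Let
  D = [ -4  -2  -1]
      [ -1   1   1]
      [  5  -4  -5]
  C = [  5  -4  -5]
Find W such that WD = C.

W = [[0, 0, 1]]

Right-multiplying both sides by D⁻¹ gives W = CD⁻¹.
D has determinant 5; D⁻¹ = [[-1/5, -6/5, -1/5], [0, 5, 1], [-1/5, -26/5, -6/5]].
W = CD⁻¹ = [[5, -4, -5]] · [[-1/5, -6/5, -1/5], [0, 5, 1], [-1/5, -26/5, -6/5]] = [[0, 0, 1]].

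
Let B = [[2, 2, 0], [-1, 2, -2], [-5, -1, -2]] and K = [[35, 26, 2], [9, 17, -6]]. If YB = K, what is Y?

Y = [[5, 5, -6], [4, 4, -1]]

Right-multiplying both sides by B⁻¹ gives Y = KB⁻¹.
B has determinant 4; B⁻¹ = [[-3/2, 1, -1], [2, -1, 1], [11/4, -2, 3/2]].
Y = KB⁻¹ = [[35, 26, 2], [9, 17, -6]] · [[-3/2, 1, -1], [2, -1, 1], [11/4, -2, 3/2]] = [[5, 5, -6], [4, 4, -1]].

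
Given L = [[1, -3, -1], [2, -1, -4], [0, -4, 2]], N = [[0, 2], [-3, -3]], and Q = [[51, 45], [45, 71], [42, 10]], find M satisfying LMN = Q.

Isolating M: multiply by L⁻¹ from the left and N⁻¹ from the right, so M = L⁻¹QN⁻¹.
L has determinant 2; L⁻¹ = [[-9, 5, 11/2], [-2, 1, 1], [-4, 2, 5/2]].
det N = 6; the adjugate gives N⁻¹ = [[-1/2, -1/3], [1/2, 0]].
L⁻¹Q = [[-3, 5], [-15, -9], [-9, -13]].
M = (L⁻¹Q)N⁻¹ = [[4, 1], [3, 5], [-2, 3]].

M = [[4, 1], [3, 5], [-2, 3]]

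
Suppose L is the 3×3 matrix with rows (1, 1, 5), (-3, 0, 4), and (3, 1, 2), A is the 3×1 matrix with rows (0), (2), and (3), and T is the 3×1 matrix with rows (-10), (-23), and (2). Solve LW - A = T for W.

LW = T + A = [[-10], [-21], [5]].
Since L multiplies W on the left, W = L⁻¹(T + A).
L has determinant -1; L⁻¹ = [[4, -3, -4], [-18, 13, 19], [3, -2, -3]].
W = L⁻¹(T + A) = [[3], [2], [-3]].

W = [[3], [2], [-3]]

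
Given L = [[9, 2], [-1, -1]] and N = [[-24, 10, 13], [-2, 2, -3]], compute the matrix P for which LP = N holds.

Left-multiplying both sides by L⁻¹ gives P = L⁻¹N.
det L = -7; the adjugate gives L⁻¹ = [[1/7, 2/7], [-1/7, -9/7]].
P = L⁻¹N = [[1/7, 2/7], [-1/7, -9/7]] · [[-24, 10, 13], [-2, 2, -3]] = [[-4, 2, 1], [6, -4, 2]].

P = [[-4, 2, 1], [6, -4, 2]]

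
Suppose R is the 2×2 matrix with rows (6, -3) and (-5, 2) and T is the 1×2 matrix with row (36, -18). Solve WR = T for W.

W = [[6, 0]]

Since R sits to the right of W, W = TR⁻¹.
det R = -3, so R⁻¹ = [[-2/3, -1], [-5/3, -2]].
W = TR⁻¹ = [[36, -18]] · [[-2/3, -1], [-5/3, -2]] = [[6, 0]].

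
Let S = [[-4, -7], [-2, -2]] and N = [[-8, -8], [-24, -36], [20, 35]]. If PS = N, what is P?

S is on the right of P, so right-multiply by S⁻¹: P = NS⁻¹.
det S = -6; the adjugate gives S⁻¹ = [[1/3, -7/6], [-1/3, 2/3]].
P = NS⁻¹ = [[-8, -8], [-24, -36], [20, 35]] · [[1/3, -7/6], [-1/3, 2/3]] = [[0, 4], [4, 4], [-5, 0]].

P = [[0, 4], [4, 4], [-5, 0]]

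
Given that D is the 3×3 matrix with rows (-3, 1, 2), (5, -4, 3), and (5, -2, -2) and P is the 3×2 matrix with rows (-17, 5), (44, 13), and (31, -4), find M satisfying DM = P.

M = [[5, 0], [-4, -1], [1, 3]]

Since D multiplies M on the left, M = D⁻¹P.
det D = 3, so D⁻¹ = [[14/3, -2/3, 11/3], [25/3, -4/3, 19/3], [10/3, -1/3, 7/3]].
M = D⁻¹P = [[14/3, -2/3, 11/3], [25/3, -4/3, 19/3], [10/3, -1/3, 7/3]] · [[-17, 5], [44, 13], [31, -4]] = [[5, 0], [-4, -1], [1, 3]].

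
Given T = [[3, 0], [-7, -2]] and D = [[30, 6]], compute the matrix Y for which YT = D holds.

Y = [[3, -3]]

T is on the right of Y, so right-multiply by T⁻¹: Y = DT⁻¹.
det T = -6, so T⁻¹ = [[1/3, 0], [-7/6, -1/2]].
Y = DT⁻¹ = [[30, 6]] · [[1/3, 0], [-7/6, -1/2]] = [[3, -3]].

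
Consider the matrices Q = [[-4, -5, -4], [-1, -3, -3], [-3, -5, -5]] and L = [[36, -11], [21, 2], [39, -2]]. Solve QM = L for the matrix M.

Q is on the left of M, so left-multiply by Q⁻¹: M = Q⁻¹L.
Q has determinant -4; Q⁻¹ = [[0, 5/4, -3/4], [-1, -2, 2], [1, 5/4, -7/4]].
M = Q⁻¹L = [[0, 5/4, -3/4], [-1, -2, 2], [1, 5/4, -7/4]] · [[36, -11], [21, 2], [39, -2]] = [[-3, 4], [0, 3], [-6, -5]].

M = [[-3, 4], [0, 3], [-6, -5]]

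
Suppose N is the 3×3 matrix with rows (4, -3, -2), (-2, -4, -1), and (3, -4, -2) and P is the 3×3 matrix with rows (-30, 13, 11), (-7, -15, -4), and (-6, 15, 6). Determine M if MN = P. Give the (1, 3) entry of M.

-4

N is on the right of M, so right-multiply by N⁻¹: M = PN⁻¹.
det N = -3; the adjugate gives N⁻¹ = [[-4/3, -2/3, 5/3], [7/3, 2/3, -8/3], [-20/3, -7/3, 22/3]].
M = PN⁻¹ = [[-30, 13, 11], [-7, -15, -4], [-6, 15, 6]] · [[-4/3, -2/3, 5/3], [7/3, 2/3, -8/3], [-20/3, -7/3, 22/3]] = [[-3, 3, -4], [1, 4, -1], [3, 0, -6]].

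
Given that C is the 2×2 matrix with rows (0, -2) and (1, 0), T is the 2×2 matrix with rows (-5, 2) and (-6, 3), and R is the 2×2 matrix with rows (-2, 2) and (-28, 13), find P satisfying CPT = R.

P = [[2, 3], [1, -1]]

Isolating P: multiply by C⁻¹ from the left and T⁻¹ from the right, so P = C⁻¹RT⁻¹.
det C = 2; the adjugate gives C⁻¹ = [[0, 1], [-1/2, 0]].
det T = -3; the adjugate gives T⁻¹ = [[-1, 2/3], [-2, 5/3]].
C⁻¹R = [[-28, 13], [1, -1]].
P = (C⁻¹R)T⁻¹ = [[2, 3], [1, -1]].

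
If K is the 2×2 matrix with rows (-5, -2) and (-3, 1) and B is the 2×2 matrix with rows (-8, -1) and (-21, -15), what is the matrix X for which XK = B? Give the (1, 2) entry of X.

1

Since K sits to the right of X, X = BK⁻¹.
det K = -11, so K⁻¹ = [[-1/11, -2/11], [-3/11, 5/11]].
X = BK⁻¹ = [[-8, -1], [-21, -15]] · [[-1/11, -2/11], [-3/11, 5/11]] = [[1, 1], [6, -3]].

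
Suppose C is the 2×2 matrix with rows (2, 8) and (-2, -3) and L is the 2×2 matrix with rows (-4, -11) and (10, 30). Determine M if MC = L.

Since C sits to the right of M, M = LC⁻¹.
C has determinant 10; C⁻¹ = [[-3/10, -4/5], [1/5, 1/5]].
M = LC⁻¹ = [[-4, -11], [10, 30]] · [[-3/10, -4/5], [1/5, 1/5]] = [[-1, 1], [3, -2]].

M = [[-1, 1], [3, -2]]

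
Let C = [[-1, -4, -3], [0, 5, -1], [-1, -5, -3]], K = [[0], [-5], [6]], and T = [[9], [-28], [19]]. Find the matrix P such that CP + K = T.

CP = T − K = [[9], [-23], [13]].
Left-multiplying both sides by C⁻¹ gives P = C⁻¹(T − K).
det C = 1, so C⁻¹ = [[-20, 3, 19], [1, 0, -1], [5, -1, -5]].
P = C⁻¹(T − K) = [[-2], [-4], [3]].

P = [[-2], [-4], [3]]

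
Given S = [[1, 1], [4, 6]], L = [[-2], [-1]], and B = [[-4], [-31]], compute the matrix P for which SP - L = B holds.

P = [[-2], [-4]]

SP = B + L = [[-6], [-32]].
Since S multiplies P on the left, P = S⁻¹(B + L).
det S = 2; the adjugate gives S⁻¹ = [[3, -1/2], [-2, 1/2]].
P = S⁻¹(B + L) = [[-2], [-4]].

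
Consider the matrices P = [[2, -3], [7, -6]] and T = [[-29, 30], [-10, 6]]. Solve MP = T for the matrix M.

Right-multiplying both sides by P⁻¹ gives M = TP⁻¹.
det P = 9; the adjugate gives P⁻¹ = [[-2/3, 1/3], [-7/9, 2/9]].
M = TP⁻¹ = [[-29, 30], [-10, 6]] · [[-2/3, 1/3], [-7/9, 2/9]] = [[-4, -3], [2, -2]].

M = [[-4, -3], [2, -2]]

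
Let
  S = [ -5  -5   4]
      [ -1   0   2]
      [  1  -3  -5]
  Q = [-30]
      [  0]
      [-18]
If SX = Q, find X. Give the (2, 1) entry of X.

Left-multiplying both sides by S⁻¹ gives X = S⁻¹Q.
S has determinant -3; S⁻¹ = [[-2, 37/3, 10/3], [1, -7, -2], [-1, 20/3, 5/3]].
X = S⁻¹Q = [[-2, 37/3, 10/3], [1, -7, -2], [-1, 20/3, 5/3]] · [[-30], [0], [-18]] = [[0], [6], [0]].

6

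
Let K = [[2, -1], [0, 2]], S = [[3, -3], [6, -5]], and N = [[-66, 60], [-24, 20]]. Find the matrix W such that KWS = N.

W = [[-5, -4], [0, -2]]

W = K⁻¹NS⁻¹ (apply K⁻¹ on the left and S⁻¹ on the right).
det K = 4, so K⁻¹ = [[1/2, 1/4], [0, 1/2]].
S has determinant 3; S⁻¹ = [[-5/3, 1], [-2, 1]].
K⁻¹N = [[-39, 35], [-12, 10]].
W = (K⁻¹N)S⁻¹ = [[-5, -4], [0, -2]].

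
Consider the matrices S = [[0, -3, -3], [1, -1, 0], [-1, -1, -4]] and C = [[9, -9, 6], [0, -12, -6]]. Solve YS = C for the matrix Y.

S is on the right of Y, so right-multiply by S⁻¹: Y = CS⁻¹.
det S = -6; the adjugate gives S⁻¹ = [[-2/3, 3/2, 1/2], [-2/3, 1/2, 1/2], [1/3, -1/2, -1/2]].
Y = CS⁻¹ = [[9, -9, 6], [0, -12, -6]] · [[-2/3, 3/2, 1/2], [-2/3, 1/2, 1/2], [1/3, -1/2, -1/2]] = [[2, 6, -3], [6, -3, -3]].

Y = [[2, 6, -3], [6, -3, -3]]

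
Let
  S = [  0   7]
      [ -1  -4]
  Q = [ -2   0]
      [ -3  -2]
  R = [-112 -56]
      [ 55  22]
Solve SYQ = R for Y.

Y = [[3, -5], [2, 4]]

Y = S⁻¹RQ⁻¹ (apply S⁻¹ on the left and Q⁻¹ on the right).
det S = 7; the adjugate gives S⁻¹ = [[-4/7, -1], [1/7, 0]].
Q has determinant 4; Q⁻¹ = [[-1/2, 0], [3/4, -1/2]].
S⁻¹R = [[9, 10], [-16, -8]].
Y = (S⁻¹R)Q⁻¹ = [[3, -5], [2, 4]].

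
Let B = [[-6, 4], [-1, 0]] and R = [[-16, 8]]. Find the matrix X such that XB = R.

X = [[2, 4]]

Since B sits to the right of X, X = RB⁻¹.
det B = 4; the adjugate gives B⁻¹ = [[0, -1], [1/4, -3/2]].
X = RB⁻¹ = [[-16, 8]] · [[0, -1], [1/4, -3/2]] = [[2, 4]].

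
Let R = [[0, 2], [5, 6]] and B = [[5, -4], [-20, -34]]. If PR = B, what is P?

P = [[-5, 1], [-5, -4]]

Since R sits to the right of P, P = BR⁻¹.
det R = -10, so R⁻¹ = [[-3/5, 1/5], [1/2, 0]].
P = BR⁻¹ = [[5, -4], [-20, -34]] · [[-3/5, 1/5], [1/2, 0]] = [[-5, 1], [-5, -4]].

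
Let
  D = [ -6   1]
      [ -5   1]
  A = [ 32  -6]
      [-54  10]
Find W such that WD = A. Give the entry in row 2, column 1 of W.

D is on the right of W, so right-multiply by D⁻¹: W = AD⁻¹.
det D = -1; the adjugate gives D⁻¹ = [[-1, 1], [-5, 6]].
W = AD⁻¹ = [[32, -6], [-54, 10]] · [[-1, 1], [-5, 6]] = [[-2, -4], [4, 6]].

4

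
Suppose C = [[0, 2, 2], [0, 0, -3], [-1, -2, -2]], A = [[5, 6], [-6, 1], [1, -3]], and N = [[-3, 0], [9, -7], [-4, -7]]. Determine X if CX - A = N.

X = [[1, 4], [2, 1], [-1, 2]]

CX = N + A = [[2, 6], [3, -6], [-3, -10]].
Left-multiplying both sides by C⁻¹ gives X = C⁻¹(N + A).
det C = 6, so C⁻¹ = [[-1, 0, -1], [1/2, 1/3, 0], [0, -1/3, 0]].
X = C⁻¹(N + A) = [[1, 4], [2, 1], [-1, 2]].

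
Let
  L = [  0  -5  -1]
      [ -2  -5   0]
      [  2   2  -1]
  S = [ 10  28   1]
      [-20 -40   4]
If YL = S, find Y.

Y = [[0, -6, -1], [1, 5, -5]]

Right-multiplying both sides by L⁻¹ gives Y = SL⁻¹.
det L = 4, so L⁻¹ = [[5/4, -7/4, -5/4], [-1/2, 1/2, 1/2], [3/2, -5/2, -5/2]].
Y = SL⁻¹ = [[10, 28, 1], [-20, -40, 4]] · [[5/4, -7/4, -5/4], [-1/2, 1/2, 1/2], [3/2, -5/2, -5/2]] = [[0, -6, -1], [1, 5, -5]].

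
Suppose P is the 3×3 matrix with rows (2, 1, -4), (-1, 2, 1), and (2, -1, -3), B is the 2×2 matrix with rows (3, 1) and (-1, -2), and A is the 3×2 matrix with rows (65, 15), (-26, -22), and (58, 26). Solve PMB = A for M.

M = [[5, 0], [1, 4], [-3, 0]]

Isolating M: multiply by P⁻¹ from the left and B⁻¹ from the right, so M = P⁻¹AB⁻¹.
P has determinant 1; P⁻¹ = [[-5, 7, 9], [-1, 2, 2], [-3, 4, 5]].
det B = -5, so B⁻¹ = [[2/5, 1/5], [-1/5, -3/5]].
P⁻¹A = [[15, 5], [-1, -7], [-9, -3]].
M = (P⁻¹A)B⁻¹ = [[5, 0], [1, 4], [-3, 0]].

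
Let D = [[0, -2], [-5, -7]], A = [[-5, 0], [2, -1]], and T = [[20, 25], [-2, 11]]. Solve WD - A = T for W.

W = [[-2, -3], [-5, 0]]

WD = T + A = [[15, 25], [0, 10]].
D is on the right of W, so right-multiply by D⁻¹: W = (T + A)D⁻¹.
det D = -10, so D⁻¹ = [[7/10, -1/5], [-1/2, 0]].
W = (T + A)D⁻¹ = [[-2, -3], [-5, 0]].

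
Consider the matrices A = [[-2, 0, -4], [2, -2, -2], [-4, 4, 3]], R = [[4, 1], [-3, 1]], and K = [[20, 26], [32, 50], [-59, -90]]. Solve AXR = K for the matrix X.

X = [[3, 4], [-5, -3], [-5, -5]]

Left-multiply by A⁻¹ and right-multiply by R⁻¹: X = A⁻¹KR⁻¹.
det A = -4; the adjugate gives A⁻¹ = [[-1/2, 4, 2], [-1/2, 11/2, 3], [0, -2, -1]].
R has determinant 7; R⁻¹ = [[1/7, -1/7], [3/7, 4/7]].
A⁻¹K = [[0, 7], [-11, -8], [-5, -10]].
X = (A⁻¹K)R⁻¹ = [[3, 4], [-5, -3], [-5, -5]].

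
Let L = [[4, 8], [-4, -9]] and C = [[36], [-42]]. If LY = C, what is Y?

Since L multiplies Y on the left, Y = L⁻¹C.
L has determinant -4; L⁻¹ = [[9/4, 2], [-1, -1]].
Y = L⁻¹C = [[9/4, 2], [-1, -1]] · [[36], [-42]] = [[-3], [6]].

Y = [[-3], [6]]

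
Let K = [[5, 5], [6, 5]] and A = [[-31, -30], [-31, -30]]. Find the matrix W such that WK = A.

W = [[-5, -1], [-5, -1]]

K is on the right of W, so right-multiply by K⁻¹: W = AK⁻¹.
det K = -5, so K⁻¹ = [[-1, 1], [6/5, -1]].
W = AK⁻¹ = [[-31, -30], [-31, -30]] · [[-1, 1], [6/5, -1]] = [[-5, -1], [-5, -1]].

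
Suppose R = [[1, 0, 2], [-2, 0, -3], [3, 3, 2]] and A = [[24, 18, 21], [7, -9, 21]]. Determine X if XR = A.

Right-multiplying both sides by R⁻¹ gives X = AR⁻¹.
det R = -3; the adjugate gives R⁻¹ = [[-3, -2, 0], [5/3, 4/3, 1/3], [2, 1, 0]].
X = AR⁻¹ = [[24, 18, 21], [7, -9, 21]] · [[-3, -2, 0], [5/3, 4/3, 1/3], [2, 1, 0]] = [[0, -3, 6], [6, -5, -3]].

X = [[0, -3, 6], [6, -5, -3]]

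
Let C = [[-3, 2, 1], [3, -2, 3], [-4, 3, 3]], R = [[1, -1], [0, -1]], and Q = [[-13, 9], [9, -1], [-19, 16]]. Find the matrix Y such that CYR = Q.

Y = [[4, -3], [0, -2], [-1, -1]]

Left-multiply by C⁻¹ and right-multiply by R⁻¹: Y = C⁻¹QR⁻¹.
det C = 4, so C⁻¹ = [[-15/4, -3/4, 2], [-21/4, -5/4, 3], [1/4, 1/4, 0]].
R has determinant -1; R⁻¹ = [[1, -1], [0, -1]].
C⁻¹Q = [[4, -1], [0, 2], [-1, 2]].
Y = (C⁻¹Q)R⁻¹ = [[4, -3], [0, -2], [-1, -1]].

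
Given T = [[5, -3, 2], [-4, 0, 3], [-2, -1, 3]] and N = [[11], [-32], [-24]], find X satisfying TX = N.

T is on the left of X, so left-multiply by T⁻¹: X = T⁻¹N.
T has determinant 5; T⁻¹ = [[3/5, 7/5, -9/5], [6/5, 19/5, -23/5], [4/5, 11/5, -12/5]].
X = T⁻¹N = [[3/5, 7/5, -9/5], [6/5, 19/5, -23/5], [4/5, 11/5, -12/5]] · [[11], [-32], [-24]] = [[5], [2], [-4]].

X = [[5], [2], [-4]]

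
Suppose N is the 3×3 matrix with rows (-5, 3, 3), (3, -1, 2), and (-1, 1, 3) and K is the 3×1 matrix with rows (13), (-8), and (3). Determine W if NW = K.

Since N multiplies W on the left, W = N⁻¹K.
det N = -2; the adjugate gives N⁻¹ = [[5/2, 3, -9/2], [11/2, 6, -19/2], [-1, -1, 2]].
W = N⁻¹K = [[5/2, 3, -9/2], [11/2, 6, -19/2], [-1, -1, 2]] · [[13], [-8], [3]] = [[-5], [-5], [1]].

W = [[-5], [-5], [1]]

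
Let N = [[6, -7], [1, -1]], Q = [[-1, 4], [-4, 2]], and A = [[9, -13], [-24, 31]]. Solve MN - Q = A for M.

MN = A + Q = [[8, -9], [-28, 33]].
N is on the right of M, so right-multiply by N⁻¹: M = (A + Q)N⁻¹.
det N = 1, so N⁻¹ = [[-1, 7], [-1, 6]].
M = (A + Q)N⁻¹ = [[1, 2], [-5, 2]].

M = [[1, 2], [-5, 2]]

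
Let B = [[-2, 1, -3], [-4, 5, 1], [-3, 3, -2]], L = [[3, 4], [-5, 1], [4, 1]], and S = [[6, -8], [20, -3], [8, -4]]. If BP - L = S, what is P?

P = [[-5, 3], [-1, 2], [0, 0]]

BP = S + L = [[9, -4], [15, -2], [12, -3]].
Since B multiplies P on the left, P = B⁻¹(S + L).
det B = 6; the adjugate gives B⁻¹ = [[-13/6, -7/6, 8/3], [-11/6, -5/6, 7/3], [1/2, 1/2, -1]].
P = B⁻¹(S + L) = [[-5, 3], [-1, 2], [0, 0]].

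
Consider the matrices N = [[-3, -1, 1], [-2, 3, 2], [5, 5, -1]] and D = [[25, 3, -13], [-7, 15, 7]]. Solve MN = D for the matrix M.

Right-multiplying both sides by N⁻¹ gives M = DN⁻¹.
det N = 6, so N⁻¹ = [[-13/6, 2/3, -5/6], [4/3, -1/3, 2/3], [-25/6, 5/3, -11/6]].
M = DN⁻¹ = [[25, 3, -13], [-7, 15, 7]] · [[-13/6, 2/3, -5/6], [4/3, -1/3, 2/3], [-25/6, 5/3, -11/6]] = [[4, -6, 5], [6, 2, 3]].

M = [[4, -6, 5], [6, 2, 3]]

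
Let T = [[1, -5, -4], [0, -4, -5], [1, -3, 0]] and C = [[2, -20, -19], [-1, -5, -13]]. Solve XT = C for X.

T is on the right of X, so right-multiply by T⁻¹: X = CT⁻¹.
T has determinant -6; T⁻¹ = [[5/2, -2, -3/2], [5/6, -2/3, -5/6], [-2/3, 1/3, 2/3]].
X = CT⁻¹ = [[2, -20, -19], [-1, -5, -13]] · [[5/2, -2, -3/2], [5/6, -2/3, -5/6], [-2/3, 1/3, 2/3]] = [[1, 3, 1], [2, 1, -3]].

X = [[1, 3, 1], [2, 1, -3]]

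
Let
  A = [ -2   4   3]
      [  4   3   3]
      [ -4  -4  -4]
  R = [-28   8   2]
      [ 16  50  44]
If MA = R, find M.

A is on the right of M, so right-multiply by A⁻¹: M = RA⁻¹.
det A = 4; the adjugate gives A⁻¹ = [[0, 1, 3/4], [1, 5, 9/2], [-1, -6, -11/2]].
M = RA⁻¹ = [[-28, 8, 2], [16, 50, 44]] · [[0, 1, 3/4], [1, 5, 9/2], [-1, -6, -11/2]] = [[6, 0, 4], [6, 2, -5]].

M = [[6, 0, 4], [6, 2, -5]]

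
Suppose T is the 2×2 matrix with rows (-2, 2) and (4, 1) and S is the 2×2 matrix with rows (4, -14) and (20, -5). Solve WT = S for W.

W = [[-6, -2], [-4, 3]]

Right-multiplying both sides by T⁻¹ gives W = ST⁻¹.
det T = -10, so T⁻¹ = [[-1/10, 1/5], [2/5, 1/5]].
W = ST⁻¹ = [[4, -14], [20, -5]] · [[-1/10, 1/5], [2/5, 1/5]] = [[-6, -2], [-4, 3]].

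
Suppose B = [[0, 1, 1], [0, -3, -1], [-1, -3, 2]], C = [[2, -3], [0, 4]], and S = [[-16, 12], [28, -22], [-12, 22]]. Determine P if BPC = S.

P = B⁻¹SC⁻¹ (apply B⁻¹ on the left and C⁻¹ on the right).
det B = -2; the adjugate gives B⁻¹ = [[9/2, 5/2, -1], [-1/2, -1/2, 0], [3/2, 1/2, 0]].
C has determinant 8; C⁻¹ = [[1/2, 3/8], [0, 1/4]].
B⁻¹S = [[10, -23], [-6, 5], [-10, 7]].
P = (B⁻¹S)C⁻¹ = [[5, -2], [-3, -1], [-5, -2]].

P = [[5, -2], [-3, -1], [-5, -2]]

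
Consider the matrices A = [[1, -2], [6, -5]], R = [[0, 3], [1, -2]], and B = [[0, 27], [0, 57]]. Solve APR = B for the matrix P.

P = [[-1, 0], [-5, 0]]

P = A⁻¹BR⁻¹ (apply A⁻¹ on the left and R⁻¹ on the right).
A has determinant 7; A⁻¹ = [[-5/7, 2/7], [-6/7, 1/7]].
det R = -3; the adjugate gives R⁻¹ = [[2/3, 1], [1/3, 0]].
A⁻¹B = [[0, -3], [0, -15]].
P = (A⁻¹B)R⁻¹ = [[-1, 0], [-5, 0]].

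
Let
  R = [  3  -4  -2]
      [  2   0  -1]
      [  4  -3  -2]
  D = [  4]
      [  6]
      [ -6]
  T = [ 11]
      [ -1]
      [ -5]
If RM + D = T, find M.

RM = T − D = [[7], [-7], [1]].
R is on the left of M, so left-multiply by R⁻¹: M = R⁻¹(T − D).
det R = 3; the adjugate gives R⁻¹ = [[-1, -2/3, 4/3], [0, 2/3, -1/3], [-2, -7/3, 8/3]].
M = R⁻¹(T − D) = [[-1], [-5], [5]].

M = [[-1], [-5], [5]]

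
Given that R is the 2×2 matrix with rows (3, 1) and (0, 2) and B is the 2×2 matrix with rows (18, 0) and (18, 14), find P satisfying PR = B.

P = [[6, -3], [6, 4]]

R is on the right of P, so right-multiply by R⁻¹: P = BR⁻¹.
det R = 6; the adjugate gives R⁻¹ = [[1/3, -1/6], [0, 1/2]].
P = BR⁻¹ = [[18, 0], [18, 14]] · [[1/3, -1/6], [0, 1/2]] = [[6, -3], [6, 4]].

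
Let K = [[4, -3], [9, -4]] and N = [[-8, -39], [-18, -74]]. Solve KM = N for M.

Since K multiplies M on the left, M = K⁻¹N.
det K = 11, so K⁻¹ = [[-4/11, 3/11], [-9/11, 4/11]].
M = K⁻¹N = [[-4/11, 3/11], [-9/11, 4/11]] · [[-8, -39], [-18, -74]] = [[-2, -6], [0, 5]].

M = [[-2, -6], [0, 5]]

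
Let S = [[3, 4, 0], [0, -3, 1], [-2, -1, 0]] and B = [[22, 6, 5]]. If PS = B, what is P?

P = [[4, 5, -5]]

Since S sits to the right of P, P = BS⁻¹.
det S = -5, so S⁻¹ = [[-1/5, 0, -4/5], [2/5, 0, 3/5], [6/5, 1, 9/5]].
P = BS⁻¹ = [[22, 6, 5]] · [[-1/5, 0, -4/5], [2/5, 0, 3/5], [6/5, 1, 9/5]] = [[4, 5, -5]].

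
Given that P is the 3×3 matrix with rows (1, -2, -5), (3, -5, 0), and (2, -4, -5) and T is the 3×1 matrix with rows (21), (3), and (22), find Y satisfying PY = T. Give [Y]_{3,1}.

Left-multiplying both sides by P⁻¹ gives Y = P⁻¹T.
P has determinant 5; P⁻¹ = [[5, 2, -5], [3, 1, -3], [-2/5, 0, 1/5]].
Y = P⁻¹T = [[5, 2, -5], [3, 1, -3], [-2/5, 0, 1/5]] · [[21], [3], [22]] = [[1], [0], [-4]].

-4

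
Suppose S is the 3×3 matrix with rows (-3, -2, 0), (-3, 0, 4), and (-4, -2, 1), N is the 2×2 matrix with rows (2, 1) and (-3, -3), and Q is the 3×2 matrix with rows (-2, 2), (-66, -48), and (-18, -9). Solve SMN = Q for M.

M = [[2, 2], [-1, -2], [-3, 4]]

Isolating M: multiply by S⁻¹ from the left and N⁻¹ from the right, so M = S⁻¹QN⁻¹.
det S = 2, so S⁻¹ = [[4, 1, -4], [-13/2, -3/2, 6], [3, 1, -3]].
det N = -3; the adjugate gives N⁻¹ = [[1, 1/3], [-1, -2/3]].
S⁻¹Q = [[-2, -4], [4, 5], [-18, -15]].
M = (S⁻¹Q)N⁻¹ = [[2, 2], [-1, -2], [-3, 4]].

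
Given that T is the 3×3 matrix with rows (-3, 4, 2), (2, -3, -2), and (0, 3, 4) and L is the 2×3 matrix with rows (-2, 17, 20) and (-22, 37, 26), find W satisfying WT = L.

W = [[2, 2, 5], [4, -5, 2]]

Since T sits to the right of W, W = LT⁻¹.
det T = -2, so T⁻¹ = [[3, 5, 1], [4, 6, 1], [-3, -9/2, -1/2]].
W = LT⁻¹ = [[-2, 17, 20], [-22, 37, 26]] · [[3, 5, 1], [4, 6, 1], [-3, -9/2, -1/2]] = [[2, 2, 5], [4, -5, 2]].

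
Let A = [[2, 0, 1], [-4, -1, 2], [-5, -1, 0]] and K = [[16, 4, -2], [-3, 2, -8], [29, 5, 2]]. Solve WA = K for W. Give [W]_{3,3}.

-5

Since A sits to the right of W, W = KA⁻¹.
A has determinant 3; A⁻¹ = [[2/3, -1/3, 1/3], [-10/3, 5/3, -8/3], [-1/3, 2/3, -2/3]].
W = KA⁻¹ = [[16, 4, -2], [-3, 2, -8], [29, 5, 2]] · [[2/3, -1/3, 1/3], [-10/3, 5/3, -8/3], [-1/3, 2/3, -2/3]] = [[-2, 0, -4], [-6, -1, -1], [2, 0, -5]].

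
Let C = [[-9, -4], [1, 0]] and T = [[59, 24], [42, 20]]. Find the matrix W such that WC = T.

W = [[-6, 5], [-5, -3]]

C is on the right of W, so right-multiply by C⁻¹: W = TC⁻¹.
C has determinant 4; C⁻¹ = [[0, 1], [-1/4, -9/4]].
W = TC⁻¹ = [[59, 24], [42, 20]] · [[0, 1], [-1/4, -9/4]] = [[-6, 5], [-5, -3]].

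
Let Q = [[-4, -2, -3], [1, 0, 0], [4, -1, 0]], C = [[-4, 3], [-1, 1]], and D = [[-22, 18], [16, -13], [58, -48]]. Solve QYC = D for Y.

Y = [[-3, -4], [-2, 2], [4, 2]]

Left-multiply by Q⁻¹ and right-multiply by C⁻¹: Y = Q⁻¹DC⁻¹.
det Q = 3; the adjugate gives Q⁻¹ = [[0, 1, 0], [0, 4, -1], [-1/3, -4, 2/3]].
det C = -1; the adjugate gives C⁻¹ = [[-1, 3], [-1, 4]].
Q⁻¹D = [[16, -13], [6, -4], [-18, 14]].
Y = (Q⁻¹D)C⁻¹ = [[-3, -4], [-2, 2], [4, 2]].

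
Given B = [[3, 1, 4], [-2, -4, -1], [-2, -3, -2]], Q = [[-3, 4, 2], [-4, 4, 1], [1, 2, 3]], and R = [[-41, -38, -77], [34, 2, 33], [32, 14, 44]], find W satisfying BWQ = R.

W = B⁻¹RQ⁻¹ (apply B⁻¹ on the left and Q⁻¹ on the right).
B has determinant 5; B⁻¹ = [[1, -2, 3], [-2/5, 2/5, -1], [-2/5, 7/5, -2]].
det Q = -2; the adjugate gives Q⁻¹ = [[-5, 4, 2], [-13/2, 11/2, 5/2], [6, -5, -2]].
B⁻¹R = [[-13, 0, -11], [-2, 2, 0], [0, -10, -11]].
W = (B⁻¹R)Q⁻¹ = [[-1, 3, -4], [-3, 3, 1], [-1, 0, -3]].

W = [[-1, 3, -4], [-3, 3, 1], [-1, 0, -3]]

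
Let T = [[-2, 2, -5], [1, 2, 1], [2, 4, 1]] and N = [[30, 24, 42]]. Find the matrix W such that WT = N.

W = [[-6, 6, 6]]

Right-multiplying both sides by T⁻¹ gives W = NT⁻¹.
det T = 6; the adjugate gives T⁻¹ = [[-1/3, -11/3, 2], [1/6, 4/3, -1/2], [0, 2, -1]].
W = NT⁻¹ = [[30, 24, 42]] · [[-1/3, -11/3, 2], [1/6, 4/3, -1/2], [0, 2, -1]] = [[-6, 6, 6]].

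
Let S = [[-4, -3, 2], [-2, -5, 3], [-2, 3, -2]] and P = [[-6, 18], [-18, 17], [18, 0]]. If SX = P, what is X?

S is on the left of X, so left-multiply by S⁻¹: X = S⁻¹P.
det S = -6; the adjugate gives S⁻¹ = [[-1/6, 0, -1/6], [5/3, -2, -4/3], [8/3, -3, -7/3]].
X = S⁻¹P = [[-1/6, 0, -1/6], [5/3, -2, -4/3], [8/3, -3, -7/3]] · [[-6, 18], [-18, 17], [18, 0]] = [[-2, -3], [2, -4], [-4, -3]].

X = [[-2, -3], [2, -4], [-4, -3]]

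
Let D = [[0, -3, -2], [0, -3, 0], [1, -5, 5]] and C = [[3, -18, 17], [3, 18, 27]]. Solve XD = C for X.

Since D sits to the right of X, X = CD⁻¹.
det D = -6; the adjugate gives D⁻¹ = [[5/2, -25/6, 1], [0, -1/3, 0], [-1/2, 1/2, 0]].
X = CD⁻¹ = [[3, -18, 17], [3, 18, 27]] · [[5/2, -25/6, 1], [0, -1/3, 0], [-1/2, 1/2, 0]] = [[-1, 2, 3], [-6, -5, 3]].

X = [[-1, 2, 3], [-6, -5, 3]]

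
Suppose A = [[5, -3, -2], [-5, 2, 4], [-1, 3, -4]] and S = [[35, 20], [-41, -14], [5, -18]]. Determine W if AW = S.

W = [[1, 2], [-6, -4], [-6, 1]]

Left-multiplying both sides by A⁻¹ gives W = A⁻¹S.
det A = -2; the adjugate gives A⁻¹ = [[10, 9, 4], [12, 11, 5], [13/2, 6, 5/2]].
W = A⁻¹S = [[10, 9, 4], [12, 11, 5], [13/2, 6, 5/2]] · [[35, 20], [-41, -14], [5, -18]] = [[1, 2], [-6, -4], [-6, 1]].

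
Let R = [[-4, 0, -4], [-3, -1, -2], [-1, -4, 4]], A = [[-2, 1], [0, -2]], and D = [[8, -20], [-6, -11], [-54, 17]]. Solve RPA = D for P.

Left-multiply by R⁻¹ and right-multiply by A⁻¹: P = R⁻¹DA⁻¹.
R has determinant 4; R⁻¹ = [[-3, 4, -1], [7/2, -5, 1], [11/4, -4, 1]].
det A = 4, so A⁻¹ = [[-1/2, -1/4], [0, -1/2]].
R⁻¹D = [[6, -1], [4, 2], [-8, 6]].
P = (R⁻¹D)A⁻¹ = [[-3, -1], [-2, -2], [4, -1]].

P = [[-3, -1], [-2, -2], [4, -1]]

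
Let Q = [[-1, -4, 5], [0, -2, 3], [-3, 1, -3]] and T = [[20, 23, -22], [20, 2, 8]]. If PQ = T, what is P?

P = [[-5, -4, -5], [-2, 0, -6]]

Since Q sits to the right of P, P = TQ⁻¹.
det Q = 3; the adjugate gives Q⁻¹ = [[1, -7/3, -2/3], [-3, 6, 1], [-2, 13/3, 2/3]].
P = TQ⁻¹ = [[20, 23, -22], [20, 2, 8]] · [[1, -7/3, -2/3], [-3, 6, 1], [-2, 13/3, 2/3]] = [[-5, -4, -5], [-2, 0, -6]].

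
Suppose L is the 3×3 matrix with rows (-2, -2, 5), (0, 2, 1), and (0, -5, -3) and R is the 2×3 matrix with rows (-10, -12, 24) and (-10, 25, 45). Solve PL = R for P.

Since L sits to the right of P, P = RL⁻¹.
L has determinant 2; L⁻¹ = [[-1/2, -31/2, -6], [0, 3, 1], [0, -5, -2]].
P = RL⁻¹ = [[-10, -12, 24], [-10, 25, 45]] · [[-1/2, -31/2, -6], [0, 3, 1], [0, -5, -2]] = [[5, -1, 0], [5, 5, -5]].

P = [[5, -1, 0], [5, 5, -5]]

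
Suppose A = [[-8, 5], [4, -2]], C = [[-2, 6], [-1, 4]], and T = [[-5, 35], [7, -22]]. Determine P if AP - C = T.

AP = T + C = [[-7, 41], [6, -18]].
Since A multiplies P on the left, P = A⁻¹(T + C).
det A = -4; the adjugate gives A⁻¹ = [[1/2, 5/4], [1, 2]].
P = A⁻¹(T + C) = [[4, -2], [5, 5]].

P = [[4, -2], [5, 5]]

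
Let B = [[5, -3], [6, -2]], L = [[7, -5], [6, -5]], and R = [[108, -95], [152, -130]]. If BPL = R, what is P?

P = [[0, 5], [2, 0]]

Isolating P: multiply by B⁻¹ from the left and L⁻¹ from the right, so P = B⁻¹RL⁻¹.
B has determinant 8; B⁻¹ = [[-1/4, 3/8], [-3/4, 5/8]].
L has determinant -5; L⁻¹ = [[1, -1], [6/5, -7/5]].
B⁻¹R = [[30, -25], [14, -10]].
P = (B⁻¹R)L⁻¹ = [[0, 5], [2, 0]].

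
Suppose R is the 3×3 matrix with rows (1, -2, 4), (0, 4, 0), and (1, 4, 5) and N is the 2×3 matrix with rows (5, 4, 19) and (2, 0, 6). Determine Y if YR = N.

R is on the right of Y, so right-multiply by R⁻¹: Y = NR⁻¹.
det R = 4; the adjugate gives R⁻¹ = [[5, 13/2, -4], [0, 1/4, 0], [-1, -3/2, 1]].
Y = NR⁻¹ = [[5, 4, 19], [2, 0, 6]] · [[5, 13/2, -4], [0, 1/4, 0], [-1, -3/2, 1]] = [[6, 5, -1], [4, 4, -2]].

Y = [[6, 5, -1], [4, 4, -2]]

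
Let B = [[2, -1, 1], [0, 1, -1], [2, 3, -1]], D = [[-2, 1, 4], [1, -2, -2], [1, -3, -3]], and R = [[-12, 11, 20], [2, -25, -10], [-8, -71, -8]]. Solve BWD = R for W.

W = [[4, -2, 5], [4, 4, 4], [-1, -2, -2]]

Left-multiply by B⁻¹ and right-multiply by D⁻¹: W = B⁻¹RD⁻¹.
det B = 4, so B⁻¹ = [[1/2, 1/2, 0], [-1/2, -1, 1/2], [-1/2, -2, 1/2]].
D has determinant -3; D⁻¹ = [[0, 3, -2], [-1/3, -2/3, 0], [1/3, 5/3, -1]].
B⁻¹R = [[-5, -7, 5], [0, -16, -4], [-2, 9, 6]].
W = (B⁻¹R)D⁻¹ = [[4, -2, 5], [4, 4, 4], [-1, -2, -2]].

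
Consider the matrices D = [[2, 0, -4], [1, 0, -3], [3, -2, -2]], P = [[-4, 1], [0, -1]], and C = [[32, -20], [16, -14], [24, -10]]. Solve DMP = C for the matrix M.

M = D⁻¹CP⁻¹ (apply D⁻¹ on the left and P⁻¹ on the right).
D has determinant -4; D⁻¹ = [[3/2, -2, 0], [7/4, -2, -1/2], [1/2, -1, 0]].
det P = 4, so P⁻¹ = [[-1/4, -1/4], [0, -1]].
D⁻¹C = [[16, -2], [12, -2], [0, 4]].
M = (D⁻¹C)P⁻¹ = [[-4, -2], [-3, -1], [0, -4]].

M = [[-4, -2], [-3, -1], [0, -4]]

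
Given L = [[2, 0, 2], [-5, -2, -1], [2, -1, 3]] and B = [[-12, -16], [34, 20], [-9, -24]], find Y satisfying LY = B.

Y = [[-5, -6], [-4, 6], [-1, -2]]

Since L multiplies Y on the left, Y = L⁻¹B.
L has determinant 4; L⁻¹ = [[-7/4, -1/2, 1], [13/4, 1/2, -2], [9/4, 1/2, -1]].
Y = L⁻¹B = [[-7/4, -1/2, 1], [13/4, 1/2, -2], [9/4, 1/2, -1]] · [[-12, -16], [34, 20], [-9, -24]] = [[-5, -6], [-4, 6], [-1, -2]].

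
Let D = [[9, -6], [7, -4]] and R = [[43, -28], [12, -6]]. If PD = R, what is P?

P = [[4, 1], [-1, 3]]

D is on the right of P, so right-multiply by D⁻¹: P = RD⁻¹.
det D = 6; the adjugate gives D⁻¹ = [[-2/3, 1], [-7/6, 3/2]].
P = RD⁻¹ = [[43, -28], [12, -6]] · [[-2/3, 1], [-7/6, 3/2]] = [[4, 1], [-1, 3]].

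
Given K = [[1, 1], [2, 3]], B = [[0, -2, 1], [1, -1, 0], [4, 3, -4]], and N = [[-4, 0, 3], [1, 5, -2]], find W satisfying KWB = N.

W = [[-5, 3, -4], [0, 1, 2]]

Left-multiply by K⁻¹ and right-multiply by B⁻¹: W = K⁻¹NB⁻¹.
det K = 1; the adjugate gives K⁻¹ = [[3, -1], [-2, 1]].
det B = -1; the adjugate gives B⁻¹ = [[-4, 5, -1], [-4, 4, -1], [-7, 8, -2]].
K⁻¹N = [[-13, -5, 11], [9, 5, -8]].
W = (K⁻¹N)B⁻¹ = [[-5, 3, -4], [0, 1, 2]].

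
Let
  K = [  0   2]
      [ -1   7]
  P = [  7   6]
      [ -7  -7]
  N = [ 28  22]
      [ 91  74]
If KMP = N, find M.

M = [[4, 3], [3, 1]]

M = K⁻¹NP⁻¹ (apply K⁻¹ on the left and P⁻¹ on the right).
det K = 2, so K⁻¹ = [[7/2, -1], [1/2, 0]].
det P = -7; the adjugate gives P⁻¹ = [[1, 6/7], [-1, -1]].
K⁻¹N = [[7, 3], [14, 11]].
M = (K⁻¹N)P⁻¹ = [[4, 3], [3, 1]].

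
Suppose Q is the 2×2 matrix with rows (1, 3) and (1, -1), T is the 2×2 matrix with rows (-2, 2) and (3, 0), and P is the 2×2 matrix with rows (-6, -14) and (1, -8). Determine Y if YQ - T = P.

YQ = P + T = [[-8, -12], [4, -8]].
Right-multiplying both sides by Q⁻¹ gives Y = (P + T)Q⁻¹.
det Q = -4, so Q⁻¹ = [[1/4, 3/4], [1/4, -1/4]].
Y = (P + T)Q⁻¹ = [[-5, -3], [-1, 5]].

Y = [[-5, -3], [-1, 5]]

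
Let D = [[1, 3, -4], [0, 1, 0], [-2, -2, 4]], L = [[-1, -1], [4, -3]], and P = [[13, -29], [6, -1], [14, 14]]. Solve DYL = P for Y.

Y = [[1, -5], [-2, 1], [-4, -2]]

Y = D⁻¹PL⁻¹ (apply D⁻¹ on the left and L⁻¹ on the right).
det D = -4, so D⁻¹ = [[-1, 1, -1], [0, 1, 0], [-1/2, 1, -1/4]].
det L = 7, so L⁻¹ = [[-3/7, 1/7], [-4/7, -1/7]].
D⁻¹P = [[-21, 14], [6, -1], [-4, 10]].
Y = (D⁻¹P)L⁻¹ = [[1, -5], [-2, 1], [-4, -2]].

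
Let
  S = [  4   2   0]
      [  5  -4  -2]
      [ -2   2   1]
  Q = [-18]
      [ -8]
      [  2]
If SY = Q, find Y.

S is on the left of Y, so left-multiply by S⁻¹: Y = S⁻¹Q.
S has determinant -2; S⁻¹ = [[0, 1, 2], [1/2, -2, -4], [-1, 6, 13]].
Y = S⁻¹Q = [[0, 1, 2], [1/2, -2, -4], [-1, 6, 13]] · [[-18], [-8], [2]] = [[-4], [-1], [-4]].

Y = [[-4], [-1], [-4]]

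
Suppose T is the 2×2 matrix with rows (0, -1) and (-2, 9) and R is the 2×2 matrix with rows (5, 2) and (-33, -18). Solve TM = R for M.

T is on the left of M, so left-multiply by T⁻¹: M = T⁻¹R.
T has determinant -2; T⁻¹ = [[-9/2, -1/2], [-1, 0]].
M = T⁻¹R = [[-9/2, -1/2], [-1, 0]] · [[5, 2], [-33, -18]] = [[-6, 0], [-5, -2]].

M = [[-6, 0], [-5, -2]]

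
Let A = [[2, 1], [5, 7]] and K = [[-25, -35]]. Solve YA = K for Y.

A is on the right of Y, so right-multiply by A⁻¹: Y = KA⁻¹.
det A = 9; the adjugate gives A⁻¹ = [[7/9, -1/9], [-5/9, 2/9]].
Y = KA⁻¹ = [[-25, -35]] · [[7/9, -1/9], [-5/9, 2/9]] = [[0, -5]].

Y = [[0, -5]]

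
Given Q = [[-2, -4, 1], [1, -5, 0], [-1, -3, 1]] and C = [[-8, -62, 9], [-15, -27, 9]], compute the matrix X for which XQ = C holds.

Q is on the right of X, so right-multiply by Q⁻¹: X = CQ⁻¹.
det Q = 6; the adjugate gives Q⁻¹ = [[-5/6, 1/6, 5/6], [-1/6, -1/6, 1/6], [-4/3, -1/3, 7/3]].
X = CQ⁻¹ = [[-8, -62, 9], [-15, -27, 9]] · [[-5/6, 1/6, 5/6], [-1/6, -1/6, 1/6], [-4/3, -1/3, 7/3]] = [[5, 6, 4], [5, -1, 4]].

X = [[5, 6, 4], [5, -1, 4]]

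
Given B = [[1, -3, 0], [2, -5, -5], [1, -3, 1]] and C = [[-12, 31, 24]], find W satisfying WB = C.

Since B sits to the right of W, W = CB⁻¹.
det B = 1; the adjugate gives B⁻¹ = [[-20, 3, 15], [-7, 1, 5], [-1, 0, 1]].
W = CB⁻¹ = [[-12, 31, 24]] · [[-20, 3, 15], [-7, 1, 5], [-1, 0, 1]] = [[-1, -5, -1]].

W = [[-1, -5, -1]]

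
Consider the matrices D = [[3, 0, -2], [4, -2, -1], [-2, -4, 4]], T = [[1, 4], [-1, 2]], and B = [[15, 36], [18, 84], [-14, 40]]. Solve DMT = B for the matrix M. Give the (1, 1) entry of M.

5

Left-multiply by D⁻¹ and right-multiply by T⁻¹: M = D⁻¹BT⁻¹.
D has determinant 4; D⁻¹ = [[-3, 2, -1], [-7/2, 2, -5/4], [-5, 3, -3/2]].
det T = 6, so T⁻¹ = [[1/3, -2/3], [1/6, 1/6]].
D⁻¹B = [[5, 20], [1, -8], [0, 12]].
M = (D⁻¹B)T⁻¹ = [[5, 0], [-1, -2], [2, 2]].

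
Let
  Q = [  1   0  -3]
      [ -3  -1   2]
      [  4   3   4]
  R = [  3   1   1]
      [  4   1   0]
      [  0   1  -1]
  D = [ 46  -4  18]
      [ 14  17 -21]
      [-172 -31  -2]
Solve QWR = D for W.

W = [[2, -5, -1], [0, -3, -2], [0, -5, 5]]

Isolating W: multiply by Q⁻¹ from the left and R⁻¹ from the right, so W = Q⁻¹DR⁻¹.
det Q = 5, so Q⁻¹ = [[-2, -9/5, -3/5], [4, 16/5, 7/5], [-1, -3/5, -1/5]].
det R = 5; the adjugate gives R⁻¹ = [[-1/5, 2/5, -1/5], [4/5, -3/5, 4/5], [4/5, -3/5, -1/5]].
Q⁻¹D = [[-14, -4, 3], [-12, -5, 2], [-20, 0, -5]].
W = (Q⁻¹D)R⁻¹ = [[2, -5, -1], [0, -3, -2], [0, -5, 5]].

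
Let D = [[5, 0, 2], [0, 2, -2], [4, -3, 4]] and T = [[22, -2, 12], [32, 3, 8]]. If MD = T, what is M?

M = [[6, -4, -2], [4, 6, 3]]

D is on the right of M, so right-multiply by D⁻¹: M = TD⁻¹.
det D = -6, so D⁻¹ = [[-1/3, 1, 2/3], [4/3, -2, -5/3], [4/3, -5/2, -5/3]].
M = TD⁻¹ = [[22, -2, 12], [32, 3, 8]] · [[-1/3, 1, 2/3], [4/3, -2, -5/3], [4/3, -5/2, -5/3]] = [[6, -4, -2], [4, 6, 3]].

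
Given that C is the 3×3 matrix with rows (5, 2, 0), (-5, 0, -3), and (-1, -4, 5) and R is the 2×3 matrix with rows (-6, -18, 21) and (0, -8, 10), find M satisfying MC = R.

M = [[3, 3, 6], [6, 5, 5]]

Since C sits to the right of M, M = RC⁻¹.
det C = -4; the adjugate gives C⁻¹ = [[3, 5/2, 3/2], [-7, -25/4, -15/4], [-5, -9/2, -5/2]].
M = RC⁻¹ = [[-6, -18, 21], [0, -8, 10]] · [[3, 5/2, 3/2], [-7, -25/4, -15/4], [-5, -9/2, -5/2]] = [[3, 3, 6], [6, 5, 5]].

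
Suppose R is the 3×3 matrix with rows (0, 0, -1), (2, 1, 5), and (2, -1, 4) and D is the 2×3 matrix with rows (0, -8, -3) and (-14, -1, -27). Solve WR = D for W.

R is on the right of W, so right-multiply by R⁻¹: W = DR⁻¹.
R has determinant 4; R⁻¹ = [[9/4, 1/4, 1/4], [1/2, 1/2, -1/2], [-1, 0, 0]].
W = DR⁻¹ = [[0, -8, -3], [-14, -1, -27]] · [[9/4, 1/4, 1/4], [1/2, 1/2, -1/2], [-1, 0, 0]] = [[-1, -4, 4], [-5, -4, -3]].

W = [[-1, -4, 4], [-5, -4, -3]]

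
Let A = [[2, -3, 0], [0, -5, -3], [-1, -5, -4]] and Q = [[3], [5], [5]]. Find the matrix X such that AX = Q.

X = [[0], [-1], [0]]

Since A multiplies X on the left, X = A⁻¹Q.
det A = 1; the adjugate gives A⁻¹ = [[5, -12, 9], [3, -8, 6], [-5, 13, -10]].
X = A⁻¹Q = [[5, -12, 9], [3, -8, 6], [-5, 13, -10]] · [[3], [5], [5]] = [[0], [-1], [0]].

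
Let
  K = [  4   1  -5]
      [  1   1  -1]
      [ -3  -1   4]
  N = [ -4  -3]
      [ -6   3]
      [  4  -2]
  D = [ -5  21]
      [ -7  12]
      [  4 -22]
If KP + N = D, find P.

KP = D − N = [[-1, 24], [-1, 9], [0, -20]].
K is on the left of P, so left-multiply by K⁻¹: P = K⁻¹(D − N).
K has determinant 1; K⁻¹ = [[3, 1, 4], [-1, 1, -1], [2, 1, 3]].
P = K⁻¹(D − N) = [[-4, 1], [0, 5], [-3, -3]].

P = [[-4, 1], [0, 5], [-3, -3]]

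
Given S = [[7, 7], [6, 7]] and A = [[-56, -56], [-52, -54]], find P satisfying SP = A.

Left-multiplying both sides by S⁻¹ gives P = S⁻¹A.
det S = 7, so S⁻¹ = [[1, -1], [-6/7, 1]].
P = S⁻¹A = [[1, -1], [-6/7, 1]] · [[-56, -56], [-52, -54]] = [[-4, -2], [-4, -6]].

P = [[-4, -2], [-4, -6]]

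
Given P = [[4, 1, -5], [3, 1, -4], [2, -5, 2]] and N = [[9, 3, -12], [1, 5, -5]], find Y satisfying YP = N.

Y = [[0, 3, 0], [3, -3, -1]]

Since P sits to the right of Y, Y = NP⁻¹.
det P = -1; the adjugate gives P⁻¹ = [[18, -23, -1], [14, -18, -1], [17, -22, -1]].
Y = NP⁻¹ = [[9, 3, -12], [1, 5, -5]] · [[18, -23, -1], [14, -18, -1], [17, -22, -1]] = [[0, 3, 0], [3, -3, -1]].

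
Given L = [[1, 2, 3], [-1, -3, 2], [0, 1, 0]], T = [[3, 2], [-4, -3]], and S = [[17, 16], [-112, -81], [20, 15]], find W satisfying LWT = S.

Isolating W: multiply by L⁻¹ from the left and T⁻¹ from the right, so W = L⁻¹ST⁻¹.
det L = -5, so L⁻¹ = [[2/5, -3/5, -13/5], [0, 0, 1], [1/5, 1/5, 1/5]].
det T = -1, so T⁻¹ = [[3, 2], [-4, -3]].
L⁻¹S = [[22, 16], [20, 15], [-15, -10]].
W = (L⁻¹S)T⁻¹ = [[2, -4], [0, -5], [-5, 0]].

W = [[2, -4], [0, -5], [-5, 0]]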